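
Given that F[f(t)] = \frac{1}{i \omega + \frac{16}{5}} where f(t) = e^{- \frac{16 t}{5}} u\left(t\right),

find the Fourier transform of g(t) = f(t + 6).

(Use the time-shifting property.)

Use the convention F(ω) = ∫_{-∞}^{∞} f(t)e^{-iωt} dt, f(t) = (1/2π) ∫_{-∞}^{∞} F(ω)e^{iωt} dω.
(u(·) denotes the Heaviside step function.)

F[g](ω) = \frac{5 e^{6 i \omega}}{5 i \omega + 16}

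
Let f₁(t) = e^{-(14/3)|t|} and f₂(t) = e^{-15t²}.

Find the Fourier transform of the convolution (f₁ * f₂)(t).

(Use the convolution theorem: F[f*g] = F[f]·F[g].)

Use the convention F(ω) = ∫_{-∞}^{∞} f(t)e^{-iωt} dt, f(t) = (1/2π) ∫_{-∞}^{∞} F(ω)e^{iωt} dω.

F[f₁*f₂](ω) = \frac{28 \sqrt{15} \sqrt{\pi} e^{- \frac{\omega^{2}}{60}}}{5 \left(9 \omega^{2} + 196\right)}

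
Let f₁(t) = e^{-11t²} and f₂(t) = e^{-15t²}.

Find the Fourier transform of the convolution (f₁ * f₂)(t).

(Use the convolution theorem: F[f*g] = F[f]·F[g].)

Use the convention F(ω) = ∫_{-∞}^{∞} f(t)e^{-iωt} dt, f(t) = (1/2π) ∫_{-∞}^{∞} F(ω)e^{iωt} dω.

F[f₁*f₂](ω) = \frac{\sqrt{165} \pi e^{- \frac{13 \omega^{2}}{330}}}{165}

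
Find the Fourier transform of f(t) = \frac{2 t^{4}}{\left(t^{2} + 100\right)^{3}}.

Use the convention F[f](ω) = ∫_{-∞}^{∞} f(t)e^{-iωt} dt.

F(ω) = \frac{\pi \left(100 \omega^{2} - 50 \left|{\omega}\right| + 3\right) e^{- 10 \left|{\omega}\right|}}{40}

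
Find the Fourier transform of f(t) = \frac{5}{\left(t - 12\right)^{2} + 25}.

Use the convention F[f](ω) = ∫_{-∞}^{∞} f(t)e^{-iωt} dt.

F(ω) = \pi e^{- 12 i \omega - 5 \left|{\omega}\right|}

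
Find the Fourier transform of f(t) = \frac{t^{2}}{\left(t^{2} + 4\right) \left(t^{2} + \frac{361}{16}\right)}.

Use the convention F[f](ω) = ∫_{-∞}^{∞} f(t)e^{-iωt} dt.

F(ω) = - \frac{32 \pi e^{- 2 \left|{\omega}\right|}}{297} + \frac{76 \pi e^{- \frac{19 \left|{\omega}\right|}{4}}}{297}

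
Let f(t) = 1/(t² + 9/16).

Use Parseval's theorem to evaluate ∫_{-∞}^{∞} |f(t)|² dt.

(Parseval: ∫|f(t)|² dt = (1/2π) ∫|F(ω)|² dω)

∫|f(t)|² dt = \frac{32 \pi}{27}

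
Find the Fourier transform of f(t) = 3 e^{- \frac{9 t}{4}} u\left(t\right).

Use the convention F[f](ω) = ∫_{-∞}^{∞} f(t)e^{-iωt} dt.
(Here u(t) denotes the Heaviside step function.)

F(ω) = \frac{12}{4 i \omega + 9}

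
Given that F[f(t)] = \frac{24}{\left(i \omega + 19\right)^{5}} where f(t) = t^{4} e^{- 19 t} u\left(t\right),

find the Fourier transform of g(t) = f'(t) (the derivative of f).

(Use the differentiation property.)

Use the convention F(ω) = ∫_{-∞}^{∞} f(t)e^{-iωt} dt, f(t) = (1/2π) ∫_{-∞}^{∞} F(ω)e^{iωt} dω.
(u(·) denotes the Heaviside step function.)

F[g](ω) = \frac{24 i \omega}{\left(i \omega + 19\right)^{5}}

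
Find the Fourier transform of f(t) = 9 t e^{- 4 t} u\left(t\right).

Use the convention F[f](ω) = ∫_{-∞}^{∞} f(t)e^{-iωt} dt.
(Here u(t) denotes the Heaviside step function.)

F(ω) = \frac{9}{\left(i \omega + 4\right)^{2}}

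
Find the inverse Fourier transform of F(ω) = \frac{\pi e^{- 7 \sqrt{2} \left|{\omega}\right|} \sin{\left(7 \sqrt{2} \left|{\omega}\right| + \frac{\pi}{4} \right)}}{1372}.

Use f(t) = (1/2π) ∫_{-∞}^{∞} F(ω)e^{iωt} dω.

f(t) = \frac{2}{t^{4} + 38416}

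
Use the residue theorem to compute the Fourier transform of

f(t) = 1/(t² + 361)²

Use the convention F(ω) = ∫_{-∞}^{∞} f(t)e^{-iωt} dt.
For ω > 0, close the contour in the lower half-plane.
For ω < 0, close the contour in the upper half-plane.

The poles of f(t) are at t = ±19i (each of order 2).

Let g(z) = f(z)e^{-iωz}; for large |z| the factor e^{-iωz} decays in the lower half-plane when ω > 0 and in the upper half-plane when ω < 0.

Case ω > 0 (lower half-plane, clockwise contour ⇒ F(ω) = -2πi·ΣRes):
  Res_{z = - 19 i} g(z) = \frac{i \left(19 \omega + 1\right) e^{- 19 \omega}}{27436} (pole of order 2)
  F(ω) = -2πi·ΣRes = \frac{\pi \left(19 \omega + 1\right) e^{- 19 \omega}}{13718}

Case ω < 0 (upper half-plane, counterclockwise contour ⇒ F(ω) = +2πi·ΣRes):
  Res_{z = 19 i} g(z) = \frac{i \left(19 \omega - 1\right) e^{19 \omega}}{27436} (pole of order 2)
  F(ω) = 2πi·ΣRes = \frac{\pi \left(1 - 19 \omega\right) e^{19 \omega}}{13718}

Both cases combine into a single formula in |ω|:

F(ω) = \frac{\pi \left(19 \left|{\omega}\right| + 1\right) e^{- 19 \left|{\omega}\right|}}{13718}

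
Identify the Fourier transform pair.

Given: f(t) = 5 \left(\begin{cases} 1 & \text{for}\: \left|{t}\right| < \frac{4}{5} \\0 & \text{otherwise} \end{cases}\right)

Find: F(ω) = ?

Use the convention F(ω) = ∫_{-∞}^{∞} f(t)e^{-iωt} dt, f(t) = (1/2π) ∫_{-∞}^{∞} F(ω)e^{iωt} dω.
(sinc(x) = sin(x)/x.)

F(ω) = 8 \operatorname{sinc}{\left(\frac{4 \omega}{5} \right)}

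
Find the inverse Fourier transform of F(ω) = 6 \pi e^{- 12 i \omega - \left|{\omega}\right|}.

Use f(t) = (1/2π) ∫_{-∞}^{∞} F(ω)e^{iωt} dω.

f(t) = \frac{6}{\left(t - 12\right)^{2} + 1}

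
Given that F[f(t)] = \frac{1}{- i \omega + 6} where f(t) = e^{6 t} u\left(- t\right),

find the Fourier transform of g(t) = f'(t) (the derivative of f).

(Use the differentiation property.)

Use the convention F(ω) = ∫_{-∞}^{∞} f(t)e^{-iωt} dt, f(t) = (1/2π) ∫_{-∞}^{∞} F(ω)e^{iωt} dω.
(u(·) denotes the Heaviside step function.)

F[g](ω) = - \frac{\omega}{\omega + 6 i}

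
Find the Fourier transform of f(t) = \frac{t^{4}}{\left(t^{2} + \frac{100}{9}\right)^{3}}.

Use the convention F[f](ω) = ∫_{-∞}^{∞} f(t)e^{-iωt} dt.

F(ω) = \frac{\pi \left(100 \omega^{2} - 150 \left|{\omega}\right| + 27\right) e^{- \frac{10 \left|{\omega}\right|}{3}}}{240}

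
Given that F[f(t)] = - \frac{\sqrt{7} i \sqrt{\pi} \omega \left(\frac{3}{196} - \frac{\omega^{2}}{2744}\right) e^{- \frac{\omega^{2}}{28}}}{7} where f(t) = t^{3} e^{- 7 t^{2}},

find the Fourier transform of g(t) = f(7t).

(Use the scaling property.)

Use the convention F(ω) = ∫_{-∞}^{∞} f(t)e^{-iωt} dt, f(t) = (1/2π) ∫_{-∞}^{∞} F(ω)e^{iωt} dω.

F[g](ω) = \frac{\sqrt{7} i \sqrt{\pi} \omega \left(\omega^{2} - 2058\right) e^{- \frac{\omega^{2}}{1372}}}{46118408}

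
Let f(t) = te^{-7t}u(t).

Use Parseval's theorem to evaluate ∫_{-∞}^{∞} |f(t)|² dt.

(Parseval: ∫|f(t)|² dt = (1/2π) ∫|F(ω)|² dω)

∫|f(t)|² dt = \frac{1}{1372}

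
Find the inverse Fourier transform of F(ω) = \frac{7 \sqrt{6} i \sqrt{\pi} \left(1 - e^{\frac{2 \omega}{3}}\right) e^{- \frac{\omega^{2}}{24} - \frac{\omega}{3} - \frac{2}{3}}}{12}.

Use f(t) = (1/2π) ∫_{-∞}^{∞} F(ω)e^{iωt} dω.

f(t) = 7 e^{- 6 t^{2}} \sin{\left(4 t \right)}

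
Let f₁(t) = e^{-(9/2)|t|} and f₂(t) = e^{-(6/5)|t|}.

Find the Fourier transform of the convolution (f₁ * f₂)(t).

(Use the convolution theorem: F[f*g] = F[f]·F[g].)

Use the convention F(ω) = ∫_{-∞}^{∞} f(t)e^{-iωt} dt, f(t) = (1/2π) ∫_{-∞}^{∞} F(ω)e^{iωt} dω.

F[f₁*f₂](ω) = \frac{2160}{100 \omega^{4} + 2169 \omega^{2} + 2916}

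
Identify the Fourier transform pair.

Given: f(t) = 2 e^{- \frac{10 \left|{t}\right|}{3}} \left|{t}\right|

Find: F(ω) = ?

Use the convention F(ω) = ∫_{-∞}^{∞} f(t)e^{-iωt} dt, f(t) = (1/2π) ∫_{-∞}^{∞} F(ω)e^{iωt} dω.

F(ω) = \frac{36 \left(100 - 9 \omega^{2}\right)}{\left(9 \omega^{2} + 100\right)^{2}}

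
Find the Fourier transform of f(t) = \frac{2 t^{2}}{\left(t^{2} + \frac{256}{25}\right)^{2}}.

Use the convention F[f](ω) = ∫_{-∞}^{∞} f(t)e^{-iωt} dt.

F(ω) = \frac{\pi \left(5 - 16 \left|{\omega}\right|\right) e^{- \frac{16 \left|{\omega}\right|}{5}}}{16}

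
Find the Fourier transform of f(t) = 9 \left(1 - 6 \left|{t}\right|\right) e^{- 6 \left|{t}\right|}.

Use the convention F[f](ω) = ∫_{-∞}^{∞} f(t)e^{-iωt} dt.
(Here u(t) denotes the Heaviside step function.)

F(ω) = \frac{216 \omega^{2}}{\left(\omega^{2} + 36\right)^{2}}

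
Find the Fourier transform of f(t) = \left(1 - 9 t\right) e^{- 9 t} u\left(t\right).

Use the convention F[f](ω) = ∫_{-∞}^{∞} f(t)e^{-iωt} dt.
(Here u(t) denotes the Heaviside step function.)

F(ω) = \frac{i \omega}{- \omega^{2} + 18 i \omega + 81}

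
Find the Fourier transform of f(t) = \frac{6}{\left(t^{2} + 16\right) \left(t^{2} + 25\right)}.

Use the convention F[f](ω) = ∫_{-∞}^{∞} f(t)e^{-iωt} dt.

F(ω) = \frac{\pi \left(5 e^{\left|{\omega}\right|} - 4\right) e^{- 5 \left|{\omega}\right|}}{30}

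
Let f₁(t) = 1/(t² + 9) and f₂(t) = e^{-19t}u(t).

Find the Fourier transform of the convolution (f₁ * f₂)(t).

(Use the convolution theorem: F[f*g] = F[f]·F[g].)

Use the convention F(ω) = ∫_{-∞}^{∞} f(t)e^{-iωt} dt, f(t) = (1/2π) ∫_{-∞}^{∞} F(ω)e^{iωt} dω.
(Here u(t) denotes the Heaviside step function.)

F[f₁*f₂](ω) = \frac{\pi e^{- 3 \left|{\omega}\right|}}{3 \left(i \omega + 19\right)}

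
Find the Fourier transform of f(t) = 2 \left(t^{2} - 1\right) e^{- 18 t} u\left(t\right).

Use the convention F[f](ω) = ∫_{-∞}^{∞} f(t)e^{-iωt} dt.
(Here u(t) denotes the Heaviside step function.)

F(ω) = \frac{2 \left(2 i \omega - \left(i \omega + 18\right)^{3} + 36\right)}{\left(i \omega + 18\right)^{4}}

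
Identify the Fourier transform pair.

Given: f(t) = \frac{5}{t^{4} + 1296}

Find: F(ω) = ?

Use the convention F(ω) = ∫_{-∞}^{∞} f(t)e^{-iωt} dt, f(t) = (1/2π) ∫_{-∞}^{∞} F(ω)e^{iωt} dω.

F(ω) = \frac{5 \pi e^{- 3 \sqrt{2} \left|{\omega}\right|} \sin{\left(3 \sqrt{2} \left|{\omega}\right| + \frac{\pi}{4} \right)}}{216}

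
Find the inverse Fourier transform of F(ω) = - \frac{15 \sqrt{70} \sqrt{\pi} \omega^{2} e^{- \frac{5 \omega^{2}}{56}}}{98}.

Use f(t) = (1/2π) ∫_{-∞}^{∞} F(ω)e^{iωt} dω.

f(t) = 6 \left(\frac{56 t^{2}}{5} - 2\right) e^{- \frac{14 t^{2}}{5}}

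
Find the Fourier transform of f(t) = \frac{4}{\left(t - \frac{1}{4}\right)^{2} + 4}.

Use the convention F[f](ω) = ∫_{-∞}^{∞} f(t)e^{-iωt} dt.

F(ω) = 2 \pi e^{- \frac{i \omega}{4} - 2 \left|{\omega}\right|}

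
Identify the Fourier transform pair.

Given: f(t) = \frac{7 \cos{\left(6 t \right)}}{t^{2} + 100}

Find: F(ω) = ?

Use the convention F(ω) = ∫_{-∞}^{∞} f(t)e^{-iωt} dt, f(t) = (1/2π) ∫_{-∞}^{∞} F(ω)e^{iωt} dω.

F(ω) = \frac{7 \pi e^{- 10 \left|{\omega + 6}\right|}}{20} + \frac{7 \pi e^{- 10 \left|{\omega - 6}\right|}}{20}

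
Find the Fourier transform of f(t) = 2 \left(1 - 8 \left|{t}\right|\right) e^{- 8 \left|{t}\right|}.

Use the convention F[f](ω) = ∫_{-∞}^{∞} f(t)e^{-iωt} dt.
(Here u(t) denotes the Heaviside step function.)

F(ω) = \frac{64 \omega^{2}}{\left(\omega^{2} + 64\right)^{2}}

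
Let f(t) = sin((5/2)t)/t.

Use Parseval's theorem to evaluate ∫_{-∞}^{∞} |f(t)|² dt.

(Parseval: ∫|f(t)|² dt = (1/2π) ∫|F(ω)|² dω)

∫|f(t)|² dt = \frac{5 \pi}{2}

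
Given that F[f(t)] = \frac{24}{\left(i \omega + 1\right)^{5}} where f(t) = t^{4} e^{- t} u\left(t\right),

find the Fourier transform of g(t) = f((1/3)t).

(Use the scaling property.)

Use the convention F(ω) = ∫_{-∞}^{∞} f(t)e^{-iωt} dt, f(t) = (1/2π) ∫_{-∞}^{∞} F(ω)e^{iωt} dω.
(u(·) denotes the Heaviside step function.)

F[g](ω) = \frac{72}{\left(3 i \omega + 1\right)^{5}}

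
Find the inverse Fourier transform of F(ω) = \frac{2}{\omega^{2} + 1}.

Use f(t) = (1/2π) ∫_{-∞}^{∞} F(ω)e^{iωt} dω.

f(t) = e^{- \left|{t}\right|}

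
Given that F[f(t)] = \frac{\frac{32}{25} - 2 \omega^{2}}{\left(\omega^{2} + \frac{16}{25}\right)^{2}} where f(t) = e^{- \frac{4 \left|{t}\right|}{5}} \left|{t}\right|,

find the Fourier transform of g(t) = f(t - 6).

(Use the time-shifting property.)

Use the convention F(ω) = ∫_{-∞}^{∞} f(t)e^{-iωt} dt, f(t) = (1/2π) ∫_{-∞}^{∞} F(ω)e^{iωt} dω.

F[g](ω) = \frac{50 \left(16 - 25 \omega^{2}\right) e^{- 6 i \omega}}{\left(25 \omega^{2} + 16\right)^{2}}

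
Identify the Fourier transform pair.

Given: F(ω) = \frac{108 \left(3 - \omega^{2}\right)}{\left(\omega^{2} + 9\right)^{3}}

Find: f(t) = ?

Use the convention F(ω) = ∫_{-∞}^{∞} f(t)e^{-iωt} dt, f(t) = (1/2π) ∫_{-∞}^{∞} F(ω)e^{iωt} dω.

f(t) = 3 t^{2} e^{- 3 \left|{t}\right|}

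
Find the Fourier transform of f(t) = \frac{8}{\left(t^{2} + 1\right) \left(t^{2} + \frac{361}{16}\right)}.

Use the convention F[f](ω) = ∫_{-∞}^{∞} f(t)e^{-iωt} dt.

F(ω) = \frac{128 \pi e^{- \left|{\omega}\right|}}{345} - \frac{512 \pi e^{- \frac{19 \left|{\omega}\right|}{4}}}{6555}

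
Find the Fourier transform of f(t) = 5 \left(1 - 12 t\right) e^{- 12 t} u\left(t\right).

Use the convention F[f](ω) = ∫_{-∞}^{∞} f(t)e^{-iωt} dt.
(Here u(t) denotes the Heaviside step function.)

F(ω) = \frac{5 i \omega}{- \omega^{2} + 24 i \omega + 144}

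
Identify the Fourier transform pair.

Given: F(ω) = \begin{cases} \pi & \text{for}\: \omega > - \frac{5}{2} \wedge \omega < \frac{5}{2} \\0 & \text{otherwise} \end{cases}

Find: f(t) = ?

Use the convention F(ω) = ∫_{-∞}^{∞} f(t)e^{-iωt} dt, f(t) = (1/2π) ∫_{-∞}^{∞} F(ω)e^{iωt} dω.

f(t) = \frac{\sin{\left(\frac{5 t}{2} \right)}}{t}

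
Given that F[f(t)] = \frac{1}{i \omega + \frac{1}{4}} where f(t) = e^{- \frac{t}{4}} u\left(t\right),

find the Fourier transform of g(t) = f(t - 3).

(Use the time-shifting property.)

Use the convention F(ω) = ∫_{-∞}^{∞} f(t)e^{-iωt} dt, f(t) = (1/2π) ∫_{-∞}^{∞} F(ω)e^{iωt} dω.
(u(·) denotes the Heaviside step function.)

F[g](ω) = \frac{4 e^{- 3 i \omega}}{4 i \omega + 1}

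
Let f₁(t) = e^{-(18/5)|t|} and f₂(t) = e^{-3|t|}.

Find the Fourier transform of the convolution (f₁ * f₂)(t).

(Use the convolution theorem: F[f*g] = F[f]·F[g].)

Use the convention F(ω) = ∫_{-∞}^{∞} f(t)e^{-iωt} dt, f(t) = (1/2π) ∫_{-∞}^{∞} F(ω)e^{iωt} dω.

F[f₁*f₂](ω) = \frac{1080}{\left(\omega^{2} + 9\right) \left(25 \omega^{2} + 324\right)}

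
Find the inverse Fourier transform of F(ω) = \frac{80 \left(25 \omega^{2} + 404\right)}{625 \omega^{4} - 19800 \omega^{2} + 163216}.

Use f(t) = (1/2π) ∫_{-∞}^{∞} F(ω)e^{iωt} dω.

f(t) = 4 e^{- \frac{2 \left|{t}\right|}{5}} \cos{\left(4 \left|{t}\right| \right)}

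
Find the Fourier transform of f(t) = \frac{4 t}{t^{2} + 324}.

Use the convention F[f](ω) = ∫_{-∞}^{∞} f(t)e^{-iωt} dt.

F(ω) = - 4 i \pi e^{- 18 \left|{\omega}\right|} \operatorname{sign}{\left(\omega \right)}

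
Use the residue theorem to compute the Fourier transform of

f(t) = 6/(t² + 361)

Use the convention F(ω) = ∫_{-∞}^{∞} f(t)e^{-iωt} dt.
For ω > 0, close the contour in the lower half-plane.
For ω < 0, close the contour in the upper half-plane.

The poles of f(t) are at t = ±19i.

Let g(z) = f(z)e^{-iωz}; for large |z| the factor e^{-iωz} decays in the lower half-plane when ω > 0 and in the upper half-plane when ω < 0.

Case ω > 0 (lower half-plane, clockwise contour ⇒ F(ω) = -2πi·ΣRes):
  Res_{z = - 19 i} g(z) = \frac{3 i e^{- 19 \omega}}{19}
  F(ω) = -2πi·ΣRes = \frac{6 \pi e^{- 19 \omega}}{19}

Case ω < 0 (upper half-plane, counterclockwise contour ⇒ F(ω) = +2πi·ΣRes):
  Res_{z = 19 i} g(z) = - \frac{3 i e^{19 \omega}}{19}
  F(ω) = 2πi·ΣRes = \frac{6 \pi e^{19 \omega}}{19}

Both cases combine into a single formula in |ω|:

F(ω) = \frac{6 \pi e^{- 19 \left|{\omega}\right|}}{19}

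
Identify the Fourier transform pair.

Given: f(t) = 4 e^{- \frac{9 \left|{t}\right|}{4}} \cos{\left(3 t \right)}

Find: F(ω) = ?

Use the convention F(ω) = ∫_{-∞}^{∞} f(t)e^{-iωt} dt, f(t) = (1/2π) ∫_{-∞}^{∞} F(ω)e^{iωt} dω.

F(ω) = \frac{288 \left(16 \omega^{2} + 225\right)}{256 \omega^{4} - 2016 \omega^{2} + 50625}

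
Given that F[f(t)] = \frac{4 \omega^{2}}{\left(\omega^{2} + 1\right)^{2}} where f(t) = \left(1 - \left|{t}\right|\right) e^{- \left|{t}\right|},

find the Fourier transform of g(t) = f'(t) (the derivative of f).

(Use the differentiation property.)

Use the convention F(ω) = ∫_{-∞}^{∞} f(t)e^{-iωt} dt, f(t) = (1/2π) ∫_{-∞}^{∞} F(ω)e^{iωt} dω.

F[g](ω) = \frac{4 i \omega^{3}}{\left(\omega^{2} + 1\right)^{2}}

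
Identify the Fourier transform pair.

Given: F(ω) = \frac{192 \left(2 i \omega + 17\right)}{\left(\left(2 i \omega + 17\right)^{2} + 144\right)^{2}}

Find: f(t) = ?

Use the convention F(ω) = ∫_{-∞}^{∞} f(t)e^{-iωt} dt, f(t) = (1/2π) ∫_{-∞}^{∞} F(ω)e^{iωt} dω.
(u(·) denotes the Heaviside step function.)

f(t) = 2 t e^{- \frac{17 t}{2}} \sin{\left(6 t \right)} u\left(t\right)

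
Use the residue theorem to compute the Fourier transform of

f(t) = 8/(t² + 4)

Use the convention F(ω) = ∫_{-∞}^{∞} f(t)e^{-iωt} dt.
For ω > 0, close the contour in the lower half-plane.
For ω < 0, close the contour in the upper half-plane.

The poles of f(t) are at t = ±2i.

Let g(z) = f(z)e^{-iωz}; for large |z| the factor e^{-iωz} decays in the lower half-plane when ω > 0 and in the upper half-plane when ω < 0.

Case ω > 0 (lower half-plane, clockwise contour ⇒ F(ω) = -2πi·ΣRes):
  Res_{z = - 2 i} g(z) = 2 i e^{- 2 \omega}
  F(ω) = -2πi·ΣRes = 4 \pi e^{- 2 \omega}

Case ω < 0 (upper half-plane, counterclockwise contour ⇒ F(ω) = +2πi·ΣRes):
  Res_{z = 2 i} g(z) = - 2 i e^{2 \omega}
  F(ω) = 2πi·ΣRes = 4 \pi e^{2 \omega}

Both cases combine into a single formula in |ω|:

F(ω) = 4 \pi e^{- 2 \left|{\omega}\right|}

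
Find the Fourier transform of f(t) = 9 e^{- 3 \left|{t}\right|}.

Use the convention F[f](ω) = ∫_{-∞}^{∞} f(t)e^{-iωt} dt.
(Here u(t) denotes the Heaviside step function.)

F(ω) = \frac{54}{\omega^{2} + 9}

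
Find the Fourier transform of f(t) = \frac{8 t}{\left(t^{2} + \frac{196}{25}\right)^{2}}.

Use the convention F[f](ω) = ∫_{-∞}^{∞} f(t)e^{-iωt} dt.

F(ω) = - \frac{10 i \pi \omega e^{- \frac{14 \left|{\omega}\right|}{5}}}{7}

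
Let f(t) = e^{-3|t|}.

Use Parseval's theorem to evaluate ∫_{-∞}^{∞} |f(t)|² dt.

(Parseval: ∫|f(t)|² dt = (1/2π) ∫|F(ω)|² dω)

∫|f(t)|² dt = \frac{1}{3}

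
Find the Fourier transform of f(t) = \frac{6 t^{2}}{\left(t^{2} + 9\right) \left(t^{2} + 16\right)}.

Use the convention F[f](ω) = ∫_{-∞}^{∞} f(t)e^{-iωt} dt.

F(ω) = \frac{6 \pi \left(4 - 3 e^{\left|{\omega}\right|}\right) e^{- 4 \left|{\omega}\right|}}{7}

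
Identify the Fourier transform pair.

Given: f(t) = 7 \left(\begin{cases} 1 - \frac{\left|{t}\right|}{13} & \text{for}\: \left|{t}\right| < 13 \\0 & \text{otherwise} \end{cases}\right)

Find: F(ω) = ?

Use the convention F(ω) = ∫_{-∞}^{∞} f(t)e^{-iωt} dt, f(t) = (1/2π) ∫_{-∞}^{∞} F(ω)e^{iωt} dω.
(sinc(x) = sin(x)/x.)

F(ω) = 91 \operatorname{sinc}^{2}{\left(\frac{13 \omega}{2} \right)}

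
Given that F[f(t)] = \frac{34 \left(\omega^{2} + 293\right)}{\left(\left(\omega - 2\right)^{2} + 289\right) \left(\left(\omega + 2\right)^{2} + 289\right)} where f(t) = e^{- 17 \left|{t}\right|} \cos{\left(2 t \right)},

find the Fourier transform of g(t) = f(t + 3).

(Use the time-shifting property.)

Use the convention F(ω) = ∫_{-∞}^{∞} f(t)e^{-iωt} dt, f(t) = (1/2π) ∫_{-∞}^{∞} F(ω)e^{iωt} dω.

F[g](ω) = \frac{34 \left(\omega^{2} + 293\right) e^{3 i \omega}}{\omega^{4} + 570 \omega^{2} + 85849}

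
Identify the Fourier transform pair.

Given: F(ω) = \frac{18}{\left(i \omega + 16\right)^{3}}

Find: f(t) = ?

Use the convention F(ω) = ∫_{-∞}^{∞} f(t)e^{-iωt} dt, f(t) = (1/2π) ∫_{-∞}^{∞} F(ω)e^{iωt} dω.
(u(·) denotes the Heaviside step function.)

f(t) = 9 t^{2} e^{- 16 t} u\left(t\right)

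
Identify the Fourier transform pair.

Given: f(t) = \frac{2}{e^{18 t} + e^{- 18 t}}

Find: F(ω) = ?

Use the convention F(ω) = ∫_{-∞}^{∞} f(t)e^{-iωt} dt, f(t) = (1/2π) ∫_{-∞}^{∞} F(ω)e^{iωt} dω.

F(ω) = \frac{\pi}{18 \cosh{\left(\frac{\pi \omega}{36} \right)}}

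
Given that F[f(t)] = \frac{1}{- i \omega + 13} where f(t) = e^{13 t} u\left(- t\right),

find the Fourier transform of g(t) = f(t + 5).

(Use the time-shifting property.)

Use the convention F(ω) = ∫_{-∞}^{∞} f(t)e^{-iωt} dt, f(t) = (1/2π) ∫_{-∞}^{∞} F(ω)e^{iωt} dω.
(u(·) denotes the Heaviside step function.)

F[g](ω) = - \frac{e^{5 i \omega}}{i \omega - 13}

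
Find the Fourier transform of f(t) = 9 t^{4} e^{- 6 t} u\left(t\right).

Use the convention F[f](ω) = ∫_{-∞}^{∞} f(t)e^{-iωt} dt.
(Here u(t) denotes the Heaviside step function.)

F(ω) = \frac{216}{\left(i \omega + 6\right)^{5}}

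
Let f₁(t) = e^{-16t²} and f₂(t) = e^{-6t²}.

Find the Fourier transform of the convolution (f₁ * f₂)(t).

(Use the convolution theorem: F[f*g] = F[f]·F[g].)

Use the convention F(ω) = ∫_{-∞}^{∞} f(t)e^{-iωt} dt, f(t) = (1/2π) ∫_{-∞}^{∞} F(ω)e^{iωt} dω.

F[f₁*f₂](ω) = \frac{\sqrt{6} \pi e^{- \frac{11 \omega^{2}}{192}}}{24}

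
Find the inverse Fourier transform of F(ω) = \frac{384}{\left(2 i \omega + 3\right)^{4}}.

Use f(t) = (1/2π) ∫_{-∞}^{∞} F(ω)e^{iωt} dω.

f(t) = 4 t^{3} e^{- \frac{3 t}{2}} u\left(t\right)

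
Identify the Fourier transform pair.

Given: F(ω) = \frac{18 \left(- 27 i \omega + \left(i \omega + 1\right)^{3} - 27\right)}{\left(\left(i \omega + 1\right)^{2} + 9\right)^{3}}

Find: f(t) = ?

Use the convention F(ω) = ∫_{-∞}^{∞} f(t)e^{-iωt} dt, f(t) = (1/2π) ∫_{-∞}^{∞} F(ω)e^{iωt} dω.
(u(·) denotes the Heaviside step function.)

f(t) = 9 t^{2} e^{- t} \cos{\left(3 t \right)} u\left(t\right)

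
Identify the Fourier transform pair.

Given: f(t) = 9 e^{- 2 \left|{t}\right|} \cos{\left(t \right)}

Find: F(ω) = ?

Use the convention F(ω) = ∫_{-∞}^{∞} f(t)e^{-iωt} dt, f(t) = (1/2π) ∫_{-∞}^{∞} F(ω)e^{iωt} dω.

F(ω) = \frac{36 \left(\omega^{2} + 5\right)}{\omega^{4} + 6 \omega^{2} + 25}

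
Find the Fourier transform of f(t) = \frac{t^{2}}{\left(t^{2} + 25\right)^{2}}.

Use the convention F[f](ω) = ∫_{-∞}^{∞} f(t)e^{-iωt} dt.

F(ω) = \frac{\pi \left(1 - 5 \left|{\omega}\right|\right) e^{- 5 \left|{\omega}\right|}}{10}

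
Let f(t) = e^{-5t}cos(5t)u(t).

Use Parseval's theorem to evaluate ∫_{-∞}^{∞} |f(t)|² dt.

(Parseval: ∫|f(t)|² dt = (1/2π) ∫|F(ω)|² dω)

∫|f(t)|² dt = \frac{3}{40}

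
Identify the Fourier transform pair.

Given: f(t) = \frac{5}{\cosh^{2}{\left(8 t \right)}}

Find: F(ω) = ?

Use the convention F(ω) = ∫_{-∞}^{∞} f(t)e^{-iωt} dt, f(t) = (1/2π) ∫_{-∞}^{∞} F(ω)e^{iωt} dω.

F(ω) = \frac{5 \pi \omega}{64 \sinh{\left(\frac{\pi \omega}{16} \right)}}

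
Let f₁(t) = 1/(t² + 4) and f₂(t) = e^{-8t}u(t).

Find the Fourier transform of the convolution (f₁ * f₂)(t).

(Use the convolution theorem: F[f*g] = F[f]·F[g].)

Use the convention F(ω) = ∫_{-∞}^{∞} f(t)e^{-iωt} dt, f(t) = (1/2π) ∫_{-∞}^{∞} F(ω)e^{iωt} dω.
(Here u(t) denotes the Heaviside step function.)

F[f₁*f₂](ω) = \frac{\pi e^{- 2 \left|{\omega}\right|}}{2 \left(i \omega + 8\right)}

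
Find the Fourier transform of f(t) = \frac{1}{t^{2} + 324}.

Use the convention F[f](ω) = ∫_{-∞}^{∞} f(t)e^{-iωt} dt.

F(ω) = \frac{\pi e^{- 18 \left|{\omega}\right|}}{18}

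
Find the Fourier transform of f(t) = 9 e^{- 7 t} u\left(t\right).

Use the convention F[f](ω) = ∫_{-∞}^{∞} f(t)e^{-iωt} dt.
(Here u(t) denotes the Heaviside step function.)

F(ω) = \frac{9}{i \omega + 7}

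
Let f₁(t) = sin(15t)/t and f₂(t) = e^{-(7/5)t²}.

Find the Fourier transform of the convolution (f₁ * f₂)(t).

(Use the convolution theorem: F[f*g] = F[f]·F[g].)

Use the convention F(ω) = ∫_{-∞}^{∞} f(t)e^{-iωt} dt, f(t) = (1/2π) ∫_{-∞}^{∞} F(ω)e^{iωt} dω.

F[f₁*f₂](ω) = \begin{cases} \frac{\sqrt{35} \pi^{\frac{3}{2}} e^{- \frac{5 \omega^{2}}{28}}}{7} & \text{for}\: \omega > -15 \wedge \omega < 15 \\0 & \text{otherwise} \end{cases}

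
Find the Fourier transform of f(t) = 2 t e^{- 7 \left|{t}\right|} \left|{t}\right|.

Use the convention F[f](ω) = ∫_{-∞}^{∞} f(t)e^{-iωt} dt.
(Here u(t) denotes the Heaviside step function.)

F(ω) = \frac{8 i \omega \left(\omega^{2} - 147\right)}{\left(\omega^{2} + 49\right)^{3}}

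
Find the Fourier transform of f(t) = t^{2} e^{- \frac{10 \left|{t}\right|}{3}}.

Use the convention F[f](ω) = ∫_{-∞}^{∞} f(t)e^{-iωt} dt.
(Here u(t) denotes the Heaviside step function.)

F(ω) = \frac{1080 \left(100 - 27 \omega^{2}\right)}{\left(9 \omega^{2} + 100\right)^{3}}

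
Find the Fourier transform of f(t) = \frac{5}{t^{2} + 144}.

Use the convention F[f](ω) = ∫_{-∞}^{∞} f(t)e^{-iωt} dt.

F(ω) = \frac{5 \pi e^{- 12 \left|{\omega}\right|}}{12}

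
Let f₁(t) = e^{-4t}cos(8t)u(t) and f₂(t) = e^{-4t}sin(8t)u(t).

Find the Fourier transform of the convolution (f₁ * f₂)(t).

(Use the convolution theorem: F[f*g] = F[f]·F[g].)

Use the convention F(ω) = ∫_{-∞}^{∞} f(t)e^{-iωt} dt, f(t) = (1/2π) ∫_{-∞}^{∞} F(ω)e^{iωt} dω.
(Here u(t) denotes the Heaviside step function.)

F[f₁*f₂](ω) = \frac{8 \left(i \omega + 4\right)}{\left(\left(i \omega + 4\right)^{2} + 64\right)^{2}}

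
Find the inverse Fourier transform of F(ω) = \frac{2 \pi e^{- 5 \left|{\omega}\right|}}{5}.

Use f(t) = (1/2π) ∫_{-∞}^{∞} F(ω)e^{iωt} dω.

f(t) = \frac{2}{t^{2} + 25}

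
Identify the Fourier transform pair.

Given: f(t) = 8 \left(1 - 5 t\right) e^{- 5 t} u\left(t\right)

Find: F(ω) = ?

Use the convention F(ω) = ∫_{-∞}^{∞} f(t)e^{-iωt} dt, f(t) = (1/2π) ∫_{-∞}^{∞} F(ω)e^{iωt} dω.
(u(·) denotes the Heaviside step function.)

F(ω) = \frac{8 i \omega}{- \omega^{2} + 10 i \omega + 25}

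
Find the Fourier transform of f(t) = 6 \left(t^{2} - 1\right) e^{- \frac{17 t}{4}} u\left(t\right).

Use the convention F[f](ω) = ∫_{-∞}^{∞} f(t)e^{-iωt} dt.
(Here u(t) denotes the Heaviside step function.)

F(ω) = \frac{24 \left(128 i \omega - \left(4 i \omega + 17\right)^{3} + 544\right)}{\left(4 i \omega + 17\right)^{4}}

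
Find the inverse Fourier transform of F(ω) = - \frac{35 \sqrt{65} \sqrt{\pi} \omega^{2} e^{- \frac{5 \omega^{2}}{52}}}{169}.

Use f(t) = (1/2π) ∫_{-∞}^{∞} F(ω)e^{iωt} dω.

f(t) = 7 \left(\frac{52 t^{2}}{5} - 2\right) e^{- \frac{13 t^{2}}{5}}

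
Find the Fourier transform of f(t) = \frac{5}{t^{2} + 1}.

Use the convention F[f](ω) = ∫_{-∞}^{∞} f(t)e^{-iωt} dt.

F(ω) = 5 \pi e^{- \left|{\omega}\right|}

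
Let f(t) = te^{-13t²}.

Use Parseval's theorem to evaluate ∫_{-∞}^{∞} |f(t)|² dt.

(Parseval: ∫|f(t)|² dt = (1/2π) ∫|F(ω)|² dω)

∫|f(t)|² dt = \frac{\sqrt{26} \sqrt{\pi}}{1352}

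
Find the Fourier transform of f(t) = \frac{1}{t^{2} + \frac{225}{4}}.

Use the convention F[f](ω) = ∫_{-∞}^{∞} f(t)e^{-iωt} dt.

F(ω) = \frac{2 \pi e^{- \frac{15 \left|{\omega}\right|}{2}}}{15}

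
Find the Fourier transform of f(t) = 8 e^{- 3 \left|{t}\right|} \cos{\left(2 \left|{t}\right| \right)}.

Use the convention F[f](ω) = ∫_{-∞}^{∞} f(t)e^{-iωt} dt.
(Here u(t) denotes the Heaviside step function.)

F(ω) = \frac{48 \left(\omega^{2} + 13\right)}{\omega^{4} + 10 \omega^{2} + 169}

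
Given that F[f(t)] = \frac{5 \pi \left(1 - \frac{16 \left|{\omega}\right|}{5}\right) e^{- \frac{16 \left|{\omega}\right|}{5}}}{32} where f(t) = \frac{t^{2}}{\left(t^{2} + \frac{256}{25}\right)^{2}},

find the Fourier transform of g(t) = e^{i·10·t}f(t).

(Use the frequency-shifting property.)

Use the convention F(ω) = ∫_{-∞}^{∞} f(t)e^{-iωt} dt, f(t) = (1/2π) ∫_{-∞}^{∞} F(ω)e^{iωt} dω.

F[g](ω) = \frac{\pi \left(5 - 16 \left|{\omega - 10}\right|\right) e^{- \frac{16 \left|{\omega - 10}\right|}{5}}}{32}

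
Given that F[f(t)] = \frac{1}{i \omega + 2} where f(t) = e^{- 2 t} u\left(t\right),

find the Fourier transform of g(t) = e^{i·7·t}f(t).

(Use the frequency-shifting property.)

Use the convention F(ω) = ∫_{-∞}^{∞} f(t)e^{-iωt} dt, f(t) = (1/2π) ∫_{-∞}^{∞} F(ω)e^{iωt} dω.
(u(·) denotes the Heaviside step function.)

F[g](ω) = \frac{1}{i \left(\omega - 7\right) + 2}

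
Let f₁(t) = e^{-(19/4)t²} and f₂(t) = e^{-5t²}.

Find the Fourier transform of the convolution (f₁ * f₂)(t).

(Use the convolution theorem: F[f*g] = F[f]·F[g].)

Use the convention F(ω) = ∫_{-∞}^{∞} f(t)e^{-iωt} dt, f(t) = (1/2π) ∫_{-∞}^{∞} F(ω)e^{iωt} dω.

F[f₁*f₂](ω) = \frac{2 \sqrt{95} \pi e^{- \frac{39 \omega^{2}}{380}}}{95}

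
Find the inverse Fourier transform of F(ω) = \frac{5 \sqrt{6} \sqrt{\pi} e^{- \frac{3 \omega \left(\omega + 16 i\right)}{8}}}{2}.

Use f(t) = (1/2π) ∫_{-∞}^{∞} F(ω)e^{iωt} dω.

f(t) = 5 e^{- \frac{2 \left(t - 6\right)^{2}}{3}}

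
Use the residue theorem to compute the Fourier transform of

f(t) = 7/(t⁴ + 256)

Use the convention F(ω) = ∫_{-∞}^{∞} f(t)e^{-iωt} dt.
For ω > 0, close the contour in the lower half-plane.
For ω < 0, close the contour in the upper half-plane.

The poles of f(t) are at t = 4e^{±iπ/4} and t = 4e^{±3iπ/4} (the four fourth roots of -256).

Let g(z) = f(z)e^{-iωz}; for large |z| the factor e^{-iωz} decays in the lower half-plane when ω > 0 and in the upper half-plane when ω < 0.

Case ω > 0 (lower half-plane, clockwise contour ⇒ F(ω) = -2πi·ΣRes):
  Res_{z = - 2 \sqrt{2} - 2 \sqrt{2} i} g(z) = \frac{7 \sqrt{2} i \left(1 - i\right) e^{2 \sqrt{2} \omega \left(-1 + i\right)}}{512}
  Res_{z = 2 \sqrt{2} - 2 \sqrt{2} i} g(z) = \frac{7 \sqrt{2} i \left(1 + i\right) e^{- 2 \sqrt{2} \omega \left(1 + i\right)}}{512}
  F(ω) = -2πi·ΣRes = \frac{7 \sqrt{2} \pi \left(1 - i\right) \left(e^{4 \sqrt{2} i \omega} + i\right) e^{- 2 \sqrt{2} \omega \left(1 + i\right)}}{256} = \frac{7 \pi e^{- 2 \sqrt{2} \omega} \sin{\left(2 \sqrt{2} \omega + \frac{\pi}{4} \right)}}{64}

Case ω < 0 (upper half-plane, counterclockwise contour ⇒ F(ω) = +2πi·ΣRes):
  Res_{z = 2 \sqrt{2} + 2 \sqrt{2} i} g(z) = \frac{7 \sqrt{2} i \left(-1 + i\right) e^{2 \sqrt{2} \omega \left(1 - i\right)}}{512}
  Res_{z = - 2 \sqrt{2} + 2 \sqrt{2} i} g(z) = \frac{7 \sqrt{2} \left(1 - i\right) e^{2 \sqrt{2} \omega \left(1 + i\right)}}{512}
  F(ω) = 2πi·ΣRes = - \frac{7 \sqrt{2} i \pi \left(i \left(1 - i\right) e^{2 \sqrt{2} \omega \left(1 - i\right)} - \left(1 - i\right) e^{2 \sqrt{2} \omega \left(1 + i\right)}\right)}{256} = \frac{7 \pi e^{2 \sqrt{2} \omega} \cos{\left(2 \sqrt{2} \omega + \frac{\pi}{4} \right)}}{64}

Both cases combine into a single formula in |ω|:

F(ω) = \frac{7 \pi e^{- 2 \sqrt{2} \left|{\omega}\right|} \sin{\left(2 \sqrt{2} \left|{\omega}\right| + \frac{\pi}{4} \right)}}{64}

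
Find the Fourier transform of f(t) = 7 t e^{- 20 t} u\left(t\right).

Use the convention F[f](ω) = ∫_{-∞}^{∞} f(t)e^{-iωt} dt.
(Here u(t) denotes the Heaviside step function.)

F(ω) = \frac{7}{\left(i \omega + 20\right)^{2}}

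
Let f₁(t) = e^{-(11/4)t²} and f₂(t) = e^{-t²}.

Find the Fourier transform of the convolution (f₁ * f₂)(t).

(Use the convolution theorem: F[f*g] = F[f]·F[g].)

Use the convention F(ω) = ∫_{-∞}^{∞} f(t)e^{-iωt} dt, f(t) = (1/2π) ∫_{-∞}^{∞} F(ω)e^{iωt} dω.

F[f₁*f₂](ω) = \frac{2 \sqrt{11} \pi e^{- \frac{15 \omega^{2}}{44}}}{11}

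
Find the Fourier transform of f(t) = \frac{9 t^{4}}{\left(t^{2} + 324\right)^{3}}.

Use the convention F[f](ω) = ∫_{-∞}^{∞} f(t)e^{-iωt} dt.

F(ω) = \frac{3 \pi \left(108 \omega^{2} - 30 \left|{\omega}\right| + 1\right) e^{- 18 \left|{\omega}\right|}}{16}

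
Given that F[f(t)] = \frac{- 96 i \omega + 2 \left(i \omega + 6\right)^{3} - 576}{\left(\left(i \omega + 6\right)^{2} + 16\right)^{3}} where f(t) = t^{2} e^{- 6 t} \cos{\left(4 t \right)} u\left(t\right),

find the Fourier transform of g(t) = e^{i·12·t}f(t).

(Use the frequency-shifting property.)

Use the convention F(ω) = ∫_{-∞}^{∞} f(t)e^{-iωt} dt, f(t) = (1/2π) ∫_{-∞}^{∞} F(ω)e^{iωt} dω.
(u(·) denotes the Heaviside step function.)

F[g](ω) = \frac{2 \left(48 i \left(12 - \omega\right) + \left(i \left(\omega - 12\right) + 6\right)^{3} - 288\right)}{\left(\left(i \left(\omega - 12\right) + 6\right)^{2} + 16\right)^{3}}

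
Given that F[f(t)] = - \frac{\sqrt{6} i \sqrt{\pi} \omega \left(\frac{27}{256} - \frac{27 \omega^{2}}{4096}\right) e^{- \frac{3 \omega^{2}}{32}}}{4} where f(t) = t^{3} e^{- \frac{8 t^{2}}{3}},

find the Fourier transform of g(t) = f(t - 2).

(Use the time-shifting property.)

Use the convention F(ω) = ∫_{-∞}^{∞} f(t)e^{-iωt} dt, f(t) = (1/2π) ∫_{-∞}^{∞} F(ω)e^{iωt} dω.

F[g](ω) = \frac{27 \sqrt{6} i \sqrt{\pi} \omega \left(\omega^{2} - 16\right) e^{- \frac{\omega \left(3 \omega + 64 i\right)}{32}}}{16384}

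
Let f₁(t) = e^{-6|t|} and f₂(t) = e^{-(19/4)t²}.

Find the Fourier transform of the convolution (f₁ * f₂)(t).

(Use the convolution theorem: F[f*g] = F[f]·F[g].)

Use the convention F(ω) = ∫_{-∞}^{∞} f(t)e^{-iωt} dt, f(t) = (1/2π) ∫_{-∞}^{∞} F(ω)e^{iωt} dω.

F[f₁*f₂](ω) = \frac{24 \sqrt{19} \sqrt{\pi} e^{- \frac{\omega^{2}}{19}}}{19 \left(\omega^{2} + 36\right)}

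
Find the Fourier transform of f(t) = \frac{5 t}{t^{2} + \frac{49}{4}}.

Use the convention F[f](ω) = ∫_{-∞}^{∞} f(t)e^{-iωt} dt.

F(ω) = - 5 i \pi e^{- \frac{7 \left|{\omega}\right|}{2}} \operatorname{sign}{\left(\omega \right)}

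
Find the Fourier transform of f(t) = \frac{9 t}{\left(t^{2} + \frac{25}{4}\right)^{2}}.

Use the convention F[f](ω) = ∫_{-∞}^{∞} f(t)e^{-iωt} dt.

F(ω) = - \frac{9 i \pi \omega e^{- \frac{5 \left|{\omega}\right|}{2}}}{5}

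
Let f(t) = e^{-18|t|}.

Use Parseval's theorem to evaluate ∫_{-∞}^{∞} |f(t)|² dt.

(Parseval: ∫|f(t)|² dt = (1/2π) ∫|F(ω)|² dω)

∫|f(t)|² dt = \frac{1}{18}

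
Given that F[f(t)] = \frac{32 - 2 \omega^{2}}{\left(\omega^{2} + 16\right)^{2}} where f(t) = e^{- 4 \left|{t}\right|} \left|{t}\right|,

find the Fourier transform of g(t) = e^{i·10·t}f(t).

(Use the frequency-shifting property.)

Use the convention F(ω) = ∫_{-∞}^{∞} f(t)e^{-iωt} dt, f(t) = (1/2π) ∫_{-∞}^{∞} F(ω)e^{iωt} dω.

F[g](ω) = \frac{2 \left(16 - \left(\omega - 10\right)^{2}\right)}{\left(\left(\omega - 10\right)^{2} + 16\right)^{2}}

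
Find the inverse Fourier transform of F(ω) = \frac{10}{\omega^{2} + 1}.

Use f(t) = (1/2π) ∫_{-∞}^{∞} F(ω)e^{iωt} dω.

f(t) = 5 e^{- \left|{t}\right|}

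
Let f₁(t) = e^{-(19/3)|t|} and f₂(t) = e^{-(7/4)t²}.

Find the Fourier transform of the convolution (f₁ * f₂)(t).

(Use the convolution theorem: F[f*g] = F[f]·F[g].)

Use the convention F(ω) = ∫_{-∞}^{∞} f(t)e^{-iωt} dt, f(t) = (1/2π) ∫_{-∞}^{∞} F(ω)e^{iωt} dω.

F[f₁*f₂](ω) = \frac{228 \sqrt{7} \sqrt{\pi} e^{- \frac{\omega^{2}}{7}}}{7 \left(9 \omega^{2} + 361\right)}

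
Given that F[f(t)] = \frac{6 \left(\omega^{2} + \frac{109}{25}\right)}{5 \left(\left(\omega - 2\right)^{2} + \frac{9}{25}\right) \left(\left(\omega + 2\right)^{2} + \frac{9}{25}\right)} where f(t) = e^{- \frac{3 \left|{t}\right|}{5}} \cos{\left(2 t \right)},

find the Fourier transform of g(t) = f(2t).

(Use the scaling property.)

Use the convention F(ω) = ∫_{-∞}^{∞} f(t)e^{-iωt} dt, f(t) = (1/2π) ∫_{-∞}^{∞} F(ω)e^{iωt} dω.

F[g](ω) = \frac{60 \left(25 \omega^{2} + 436\right)}{625 \omega^{4} - 18200 \omega^{2} + 190096}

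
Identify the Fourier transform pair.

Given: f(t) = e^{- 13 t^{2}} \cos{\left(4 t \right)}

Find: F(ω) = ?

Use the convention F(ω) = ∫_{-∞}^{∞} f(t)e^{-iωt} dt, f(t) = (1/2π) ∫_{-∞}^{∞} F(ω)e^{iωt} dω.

F(ω) = \frac{\sqrt{13} \sqrt{\pi} \left(e^{\frac{4 \omega}{13}} + 1\right) e^{- \frac{\omega^{2}}{52} - \frac{2 \omega}{13} - \frac{4}{13}}}{26}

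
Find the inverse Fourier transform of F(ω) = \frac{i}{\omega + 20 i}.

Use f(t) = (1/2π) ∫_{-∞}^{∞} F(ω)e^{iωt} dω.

f(t) = e^{20 t} u\left(- t\right)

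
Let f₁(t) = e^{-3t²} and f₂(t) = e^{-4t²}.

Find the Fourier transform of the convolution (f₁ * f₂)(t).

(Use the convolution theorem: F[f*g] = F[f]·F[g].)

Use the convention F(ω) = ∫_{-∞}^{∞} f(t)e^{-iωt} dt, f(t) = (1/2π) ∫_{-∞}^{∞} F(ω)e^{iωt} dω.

F[f₁*f₂](ω) = \frac{\sqrt{3} \pi e^{- \frac{7 \omega^{2}}{48}}}{6}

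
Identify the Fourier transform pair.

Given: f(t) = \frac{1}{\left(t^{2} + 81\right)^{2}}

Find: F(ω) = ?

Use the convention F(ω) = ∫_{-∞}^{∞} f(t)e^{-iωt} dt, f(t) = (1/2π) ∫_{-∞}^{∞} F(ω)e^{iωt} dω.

F(ω) = \frac{\pi \left(9 \left|{\omega}\right| + 1\right) e^{- 9 \left|{\omega}\right|}}{1458}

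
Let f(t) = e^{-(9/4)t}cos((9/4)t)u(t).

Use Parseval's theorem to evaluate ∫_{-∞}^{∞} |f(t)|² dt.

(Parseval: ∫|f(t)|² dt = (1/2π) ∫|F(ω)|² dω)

∫|f(t)|² dt = \frac{1}{6}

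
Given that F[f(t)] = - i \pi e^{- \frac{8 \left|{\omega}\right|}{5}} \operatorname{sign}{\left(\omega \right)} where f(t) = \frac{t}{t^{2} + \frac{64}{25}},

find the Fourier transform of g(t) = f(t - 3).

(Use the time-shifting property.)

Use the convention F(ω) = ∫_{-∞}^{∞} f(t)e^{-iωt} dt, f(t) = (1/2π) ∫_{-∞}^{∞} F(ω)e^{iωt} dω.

F[g](ω) = - i \pi e^{- 3 i \omega} e^{- \frac{8 \left|{\omega}\right|}{5}} \operatorname{sign}{\left(\omega \right)}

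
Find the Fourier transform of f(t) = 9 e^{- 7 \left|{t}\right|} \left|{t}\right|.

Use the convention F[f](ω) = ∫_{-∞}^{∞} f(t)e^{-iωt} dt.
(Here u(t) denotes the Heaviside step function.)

F(ω) = \frac{18 \left(49 - \omega^{2}\right)}{\left(\omega^{2} + 49\right)^{2}}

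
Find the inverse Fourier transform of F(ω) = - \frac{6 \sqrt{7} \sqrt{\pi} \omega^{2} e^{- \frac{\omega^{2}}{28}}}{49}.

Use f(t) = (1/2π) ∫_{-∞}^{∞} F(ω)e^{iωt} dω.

f(t) = 6 \left(28 t^{2} - 2\right) e^{- 7 t^{2}}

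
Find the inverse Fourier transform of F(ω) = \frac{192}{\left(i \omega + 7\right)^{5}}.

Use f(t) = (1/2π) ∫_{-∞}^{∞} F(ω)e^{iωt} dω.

f(t) = 8 t^{4} e^{- 7 t} u\left(t\right)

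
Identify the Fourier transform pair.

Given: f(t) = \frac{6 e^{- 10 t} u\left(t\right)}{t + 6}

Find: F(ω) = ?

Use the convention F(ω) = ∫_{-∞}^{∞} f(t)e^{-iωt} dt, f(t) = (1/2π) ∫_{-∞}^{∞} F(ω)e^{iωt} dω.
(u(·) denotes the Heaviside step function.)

F(ω) = 6 e^{6 i \omega + 60} \operatorname{E}_{1}\left(6 i \omega + 60\right)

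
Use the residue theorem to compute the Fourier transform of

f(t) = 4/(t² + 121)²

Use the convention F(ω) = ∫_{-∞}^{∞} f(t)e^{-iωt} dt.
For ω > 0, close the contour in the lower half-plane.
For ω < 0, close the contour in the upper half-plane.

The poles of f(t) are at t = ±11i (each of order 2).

Let g(z) = f(z)e^{-iωz}; for large |z| the factor e^{-iωz} decays in the lower half-plane when ω > 0 and in the upper half-plane when ω < 0.

Case ω > 0 (lower half-plane, clockwise contour ⇒ F(ω) = -2πi·ΣRes):
  Res_{z = - 11 i} g(z) = \frac{i \left(11 \omega + 1\right) e^{- 11 \omega}}{1331} (pole of order 2)
  F(ω) = -2πi·ΣRes = \frac{2 \pi \left(11 \omega + 1\right) e^{- 11 \omega}}{1331}

Case ω < 0 (upper half-plane, counterclockwise contour ⇒ F(ω) = +2πi·ΣRes):
  Res_{z = 11 i} g(z) = \frac{i \left(11 \omega - 1\right) e^{11 \omega}}{1331} (pole of order 2)
  F(ω) = 2πi·ΣRes = \frac{2 \pi \left(1 - 11 \omega\right) e^{11 \omega}}{1331}

Both cases combine into a single formula in |ω|:

F(ω) = \frac{2 \pi \left(11 \left|{\omega}\right| + 1\right) e^{- 11 \left|{\omega}\right|}}{1331}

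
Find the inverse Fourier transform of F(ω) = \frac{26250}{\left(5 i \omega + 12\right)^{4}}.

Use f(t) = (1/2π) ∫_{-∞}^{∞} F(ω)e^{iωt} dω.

f(t) = 7 t^{3} e^{- \frac{12 t}{5}} u\left(t\right)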